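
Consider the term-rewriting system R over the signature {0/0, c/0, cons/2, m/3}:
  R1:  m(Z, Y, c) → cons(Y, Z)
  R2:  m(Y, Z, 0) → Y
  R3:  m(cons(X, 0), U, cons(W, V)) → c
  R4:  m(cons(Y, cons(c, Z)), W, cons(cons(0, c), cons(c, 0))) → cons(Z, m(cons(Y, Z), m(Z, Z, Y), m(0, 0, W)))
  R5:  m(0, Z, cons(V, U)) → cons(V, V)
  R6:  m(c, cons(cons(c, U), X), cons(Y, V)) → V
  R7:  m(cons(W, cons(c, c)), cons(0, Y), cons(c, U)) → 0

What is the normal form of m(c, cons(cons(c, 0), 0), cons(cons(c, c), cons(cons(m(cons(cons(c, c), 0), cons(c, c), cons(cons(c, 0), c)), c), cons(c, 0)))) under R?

1. m(c, cons(cons(c, 0), 0), cons(cons(c, c), cons(cons(m(cons(cons(c, c), 0), cons(c, c), cons(cons(c, 0), c)), c), cons(c, 0))))  →  cons(cons(m(cons(cons(c, c), 0), cons(c, c), cons(cons(c, 0), c)), c), cons(c, 0))   [R6 at ε]
2. cons(cons(m(cons(cons(c, c), 0), cons(c, c), cons(cons(c, 0), c)), c), cons(c, 0))  →  cons(cons(c, c), cons(c, 0))   [R3 at 1.1]

cons(cons(c, c), cons(c, 0))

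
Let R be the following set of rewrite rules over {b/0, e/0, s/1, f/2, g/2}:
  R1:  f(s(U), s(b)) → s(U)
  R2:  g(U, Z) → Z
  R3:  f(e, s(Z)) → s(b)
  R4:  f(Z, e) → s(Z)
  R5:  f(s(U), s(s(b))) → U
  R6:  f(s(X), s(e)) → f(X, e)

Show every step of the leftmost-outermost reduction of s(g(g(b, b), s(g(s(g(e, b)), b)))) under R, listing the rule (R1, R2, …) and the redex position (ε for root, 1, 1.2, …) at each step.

s(s(b))

1. s(g(g(b, b), s(g(s(g(e, b)), b))))  →  s(s(g(s(g(e, b)), b)))   [R2 at 1]
2. s(s(g(s(g(e, b)), b)))  →  s(s(b))   [R2 at 1.1]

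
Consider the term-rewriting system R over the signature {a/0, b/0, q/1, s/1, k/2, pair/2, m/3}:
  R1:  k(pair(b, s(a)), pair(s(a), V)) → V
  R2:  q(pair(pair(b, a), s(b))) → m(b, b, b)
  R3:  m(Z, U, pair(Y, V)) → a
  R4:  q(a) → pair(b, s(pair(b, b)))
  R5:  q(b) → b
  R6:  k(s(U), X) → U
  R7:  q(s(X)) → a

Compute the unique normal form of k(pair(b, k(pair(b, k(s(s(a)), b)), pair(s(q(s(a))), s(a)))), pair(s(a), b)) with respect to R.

b

1. k(pair(b, k(pair(b, k(s(s(a)), b)), pair(s(q(s(a))), s(a)))), pair(s(a), b))  →  k(pair(b, k(pair(b, s(a)), pair(s(q(s(a))), s(a)))), pair(s(a), b))   [R6 at 1.2.1.2]
2. k(pair(b, k(pair(b, s(a)), pair(s(q(s(a))), s(a)))), pair(s(a), b))  →  k(pair(b, k(pair(b, s(a)), pair(s(a), s(a)))), pair(s(a), b))   [R7 at 1.2.2.1.1]
3. k(pair(b, k(pair(b, s(a)), pair(s(a), s(a)))), pair(s(a), b))  →  k(pair(b, s(a)), pair(s(a), b))   [R1 at 1.2]
4. k(pair(b, s(a)), pair(s(a), b))  →  b   [R1 at ε]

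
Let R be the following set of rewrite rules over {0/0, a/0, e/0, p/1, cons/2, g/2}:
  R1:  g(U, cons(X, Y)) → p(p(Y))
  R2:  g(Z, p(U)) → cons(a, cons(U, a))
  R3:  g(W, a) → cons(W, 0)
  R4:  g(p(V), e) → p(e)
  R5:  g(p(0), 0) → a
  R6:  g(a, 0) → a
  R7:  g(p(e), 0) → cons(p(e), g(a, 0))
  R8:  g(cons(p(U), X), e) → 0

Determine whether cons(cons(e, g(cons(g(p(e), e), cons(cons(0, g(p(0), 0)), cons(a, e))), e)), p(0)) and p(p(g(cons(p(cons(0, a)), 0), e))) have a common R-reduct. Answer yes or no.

no — NF(t₁) = cons(cons(e, 0), p(0)), NF(t₂) = p(p(0))

Reduce t₁ = cons(cons(e, g(cons(g(p(e), e), cons(cons(0, g(p(0), 0)), cons(a, e))), e)), p(0)):
1. cons(cons(e, g(cons(g(p(e), e), cons(cons(0, g(p(0), 0)), cons(a, e))), e)), p(0))  →  cons(cons(e, g(cons(p(e), cons(cons(0, g(p(0), 0)), cons(a, e))), e)), p(0))   [R4 at 1.2.1.1]
2. cons(cons(e, g(cons(p(e), cons(cons(0, g(p(0), 0)), cons(a, e))), e)), p(0))  →  cons(cons(e, 0), p(0))   [R8 at 1.2]

Reduce t₂ = p(p(g(cons(p(cons(0, a)), 0), e))):
1. p(p(g(cons(p(cons(0, a)), 0), e)))  →  p(p(0))   [R8 at 1.1]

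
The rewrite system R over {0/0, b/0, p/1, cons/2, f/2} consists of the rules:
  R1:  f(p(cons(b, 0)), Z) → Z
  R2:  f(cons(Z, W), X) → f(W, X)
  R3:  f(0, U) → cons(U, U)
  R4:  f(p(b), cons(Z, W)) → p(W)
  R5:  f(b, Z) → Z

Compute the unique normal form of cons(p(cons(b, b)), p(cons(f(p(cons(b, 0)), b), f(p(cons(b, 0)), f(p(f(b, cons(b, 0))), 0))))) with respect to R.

1. cons(p(cons(b, b)), p(cons(f(p(cons(b, 0)), b), f(p(cons(b, 0)), f(p(f(b, cons(b, 0))), 0)))))  →  cons(p(cons(b, b)), p(cons(b, f(p(cons(b, 0)), f(p(f(b, cons(b, 0))), 0)))))   [R1 at 2.1.1]
2. cons(p(cons(b, b)), p(cons(b, f(p(cons(b, 0)), f(p(f(b, cons(b, 0))), 0)))))  →  cons(p(cons(b, b)), p(cons(b, f(p(f(b, cons(b, 0))), 0))))   [R1 at 2.1.2]
3. cons(p(cons(b, b)), p(cons(b, f(p(f(b, cons(b, 0))), 0))))  →  cons(p(cons(b, b)), p(cons(b, f(p(cons(b, 0)), 0))))   [R5 at 2.1.2.1.1]
4. cons(p(cons(b, b)), p(cons(b, f(p(cons(b, 0)), 0))))  →  cons(p(cons(b, b)), p(cons(b, 0)))   [R1 at 2.1.2]

cons(p(cons(b, b)), p(cons(b, 0)))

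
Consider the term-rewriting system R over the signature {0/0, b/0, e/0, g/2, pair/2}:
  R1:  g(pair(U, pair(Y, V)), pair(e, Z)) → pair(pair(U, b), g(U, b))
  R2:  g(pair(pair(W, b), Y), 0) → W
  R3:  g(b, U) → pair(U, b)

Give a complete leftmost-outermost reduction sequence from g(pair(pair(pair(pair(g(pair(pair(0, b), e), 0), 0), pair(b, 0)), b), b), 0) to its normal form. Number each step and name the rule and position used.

1. g(pair(pair(pair(pair(g(pair(pair(0, b), e), 0), 0), pair(b, 0)), b), b), 0)  →  pair(pair(g(pair(pair(0, b), e), 0), 0), pair(b, 0))   [R2 at ε]
2. pair(pair(g(pair(pair(0, b), e), 0), 0), pair(b, 0))  →  pair(pair(0, 0), pair(b, 0))   [R2 at 1.1]

pair(pair(0, 0), pair(b, 0))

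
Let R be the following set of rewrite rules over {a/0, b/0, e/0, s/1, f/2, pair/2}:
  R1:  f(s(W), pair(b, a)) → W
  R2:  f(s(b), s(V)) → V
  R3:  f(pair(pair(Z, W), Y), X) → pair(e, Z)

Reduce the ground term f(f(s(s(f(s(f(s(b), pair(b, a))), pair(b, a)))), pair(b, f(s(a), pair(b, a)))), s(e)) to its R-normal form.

e

1. f(f(s(s(f(s(f(s(b), pair(b, a))), pair(b, a)))), pair(b, f(s(a), pair(b, a)))), s(e))  →  f(f(s(s(f(s(b), pair(b, a)))), pair(b, f(s(a), pair(b, a)))), s(e))   [R1 at 1.1.1.1]
2. f(f(s(s(f(s(b), pair(b, a)))), pair(b, f(s(a), pair(b, a)))), s(e))  →  f(f(s(s(b)), pair(b, f(s(a), pair(b, a)))), s(e))   [R1 at 1.1.1.1]
3. f(f(s(s(b)), pair(b, f(s(a), pair(b, a)))), s(e))  →  f(f(s(s(b)), pair(b, a)), s(e))   [R1 at 1.2.2]
4. f(f(s(s(b)), pair(b, a)), s(e))  →  f(s(b), s(e))   [R1 at 1]
5. f(s(b), s(e))  →  e   [R2 at ε]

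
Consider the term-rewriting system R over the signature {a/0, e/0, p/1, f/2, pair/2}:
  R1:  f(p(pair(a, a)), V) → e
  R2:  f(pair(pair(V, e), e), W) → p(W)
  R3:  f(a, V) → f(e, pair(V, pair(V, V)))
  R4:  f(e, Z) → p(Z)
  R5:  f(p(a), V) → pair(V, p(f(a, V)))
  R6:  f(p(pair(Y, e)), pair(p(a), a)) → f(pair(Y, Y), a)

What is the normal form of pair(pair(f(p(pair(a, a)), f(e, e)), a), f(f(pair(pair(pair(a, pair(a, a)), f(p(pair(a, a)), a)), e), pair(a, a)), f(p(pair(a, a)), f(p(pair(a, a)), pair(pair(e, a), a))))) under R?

pair(pair(e, a), e)

1. pair(pair(f(p(pair(a, a)), f(e, e)), a), f(f(pair(pair(pair(a, pair(a, a)), f(p(pair(a, a)), a)), e), pair(a, a)), f(p(pair(a, a)), f(p(pair(a, a)), pair(pair(e, a), a)))))  →  pair(pair(e, a), f(f(pair(pair(pair(a, pair(a, a)), f(p(pair(a, a)), a)), e), pair(a, a)), f(p(pair(a, a)), f(p(pair(a, a)), pair(pair(e, a), a)))))   [R1 at 1.1]
2. pair(pair(e, a), f(f(pair(pair(pair(a, pair(a, a)), f(p(pair(a, a)), a)), e), pair(a, a)), f(p(pair(a, a)), f(p(pair(a, a)), pair(pair(e, a), a)))))  →  pair(pair(e, a), f(f(pair(pair(pair(a, pair(a, a)), e), e), pair(a, a)), f(p(pair(a, a)), f(p(pair(a, a)), pair(pair(e, a), a)))))   [R1 at 2.1.1.1.2]
3. pair(pair(e, a), f(f(pair(pair(pair(a, pair(a, a)), e), e), pair(a, a)), f(p(pair(a, a)), f(p(pair(a, a)), pair(pair(e, a), a)))))  →  pair(pair(e, a), f(p(pair(a, a)), f(p(pair(a, a)), f(p(pair(a, a)), pair(pair(e, a), a)))))   [R2 at 2.1]
4. pair(pair(e, a), f(p(pair(a, a)), f(p(pair(a, a)), f(p(pair(a, a)), pair(pair(e, a), a)))))  →  pair(pair(e, a), e)   [R1 at 2]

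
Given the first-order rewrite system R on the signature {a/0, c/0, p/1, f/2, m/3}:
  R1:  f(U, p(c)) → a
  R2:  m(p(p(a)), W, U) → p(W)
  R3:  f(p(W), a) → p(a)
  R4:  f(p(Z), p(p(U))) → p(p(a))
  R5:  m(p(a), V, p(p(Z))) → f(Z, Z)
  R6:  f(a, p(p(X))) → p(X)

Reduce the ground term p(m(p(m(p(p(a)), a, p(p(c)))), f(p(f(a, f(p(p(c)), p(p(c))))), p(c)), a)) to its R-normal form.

1. p(m(p(m(p(p(a)), a, p(p(c)))), f(p(f(a, f(p(p(c)), p(p(c))))), p(c)), a))  →  p(m(p(p(a)), f(p(f(a, f(p(p(c)), p(p(c))))), p(c)), a))   [R2 at 1.1.1]
2. p(m(p(p(a)), f(p(f(a, f(p(p(c)), p(p(c))))), p(c)), a))  →  p(p(f(p(f(a, f(p(p(c)), p(p(c))))), p(c))))   [R2 at 1]
3. p(p(f(p(f(a, f(p(p(c)), p(p(c))))), p(c))))  →  p(p(a))   [R1 at 1.1]

p(p(a))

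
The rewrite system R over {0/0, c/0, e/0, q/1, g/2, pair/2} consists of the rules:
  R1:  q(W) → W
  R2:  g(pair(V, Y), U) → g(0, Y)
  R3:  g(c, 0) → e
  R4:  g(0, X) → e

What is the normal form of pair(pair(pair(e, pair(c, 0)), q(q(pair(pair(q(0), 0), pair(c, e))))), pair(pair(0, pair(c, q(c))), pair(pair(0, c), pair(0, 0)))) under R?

1. pair(pair(pair(e, pair(c, 0)), q(q(pair(pair(q(0), 0), pair(c, e))))), pair(pair(0, pair(c, q(c))), pair(pair(0, c), pair(0, 0))))  →  pair(pair(pair(e, pair(c, 0)), q(pair(pair(q(0), 0), pair(c, e)))), pair(pair(0, pair(c, q(c))), pair(pair(0, c), pair(0, 0))))   [R1 at 1.2]
2. pair(pair(pair(e, pair(c, 0)), q(pair(pair(q(0), 0), pair(c, e)))), pair(pair(0, pair(c, q(c))), pair(pair(0, c), pair(0, 0))))  →  pair(pair(pair(e, pair(c, 0)), pair(pair(q(0), 0), pair(c, e))), pair(pair(0, pair(c, q(c))), pair(pair(0, c), pair(0, 0))))   [R1 at 1.2]
3. pair(pair(pair(e, pair(c, 0)), pair(pair(q(0), 0), pair(c, e))), pair(pair(0, pair(c, q(c))), pair(pair(0, c), pair(0, 0))))  →  pair(pair(pair(e, pair(c, 0)), pair(pair(0, 0), pair(c, e))), pair(pair(0, pair(c, q(c))), pair(pair(0, c), pair(0, 0))))   [R1 at 1.2.1.1]
4. pair(pair(pair(e, pair(c, 0)), pair(pair(0, 0), pair(c, e))), pair(pair(0, pair(c, q(c))), pair(pair(0, c), pair(0, 0))))  →  pair(pair(pair(e, pair(c, 0)), pair(pair(0, 0), pair(c, e))), pair(pair(0, pair(c, c)), pair(pair(0, c), pair(0, 0))))   [R1 at 2.1.2.2]

pair(pair(pair(e, pair(c, 0)), pair(pair(0, 0), pair(c, e))), pair(pair(0, pair(c, c)), pair(pair(0, c), pair(0, 0))))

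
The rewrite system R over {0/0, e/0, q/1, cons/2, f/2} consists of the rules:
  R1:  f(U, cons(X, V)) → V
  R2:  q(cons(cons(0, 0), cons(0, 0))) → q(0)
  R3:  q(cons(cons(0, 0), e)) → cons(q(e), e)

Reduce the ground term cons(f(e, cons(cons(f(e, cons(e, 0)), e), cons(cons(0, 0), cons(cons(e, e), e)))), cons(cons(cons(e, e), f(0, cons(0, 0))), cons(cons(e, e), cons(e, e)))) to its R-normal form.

1. cons(f(e, cons(cons(f(e, cons(e, 0)), e), cons(cons(0, 0), cons(cons(e, e), e)))), cons(cons(cons(e, e), f(0, cons(0, 0))), cons(cons(e, e), cons(e, e))))  →  cons(cons(cons(0, 0), cons(cons(e, e), e)), cons(cons(cons(e, e), f(0, cons(0, 0))), cons(cons(e, e), cons(e, e))))   [R1 at 1]
2. cons(cons(cons(0, 0), cons(cons(e, e), e)), cons(cons(cons(e, e), f(0, cons(0, 0))), cons(cons(e, e), cons(e, e))))  →  cons(cons(cons(0, 0), cons(cons(e, e), e)), cons(cons(cons(e, e), 0), cons(cons(e, e), cons(e, e))))   [R1 at 2.1.2]

cons(cons(cons(0, 0), cons(cons(e, e), e)), cons(cons(cons(e, e), 0), cons(cons(e, e), cons(e, e))))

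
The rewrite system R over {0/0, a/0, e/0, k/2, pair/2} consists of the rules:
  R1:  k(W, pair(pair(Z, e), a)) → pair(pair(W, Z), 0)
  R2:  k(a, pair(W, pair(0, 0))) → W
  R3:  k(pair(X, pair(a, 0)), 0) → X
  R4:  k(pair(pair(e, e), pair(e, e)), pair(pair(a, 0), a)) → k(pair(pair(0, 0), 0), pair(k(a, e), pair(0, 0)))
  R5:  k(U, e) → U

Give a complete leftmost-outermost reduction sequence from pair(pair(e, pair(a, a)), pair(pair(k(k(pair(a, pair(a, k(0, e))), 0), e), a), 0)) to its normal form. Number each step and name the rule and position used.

1. pair(pair(e, pair(a, a)), pair(pair(k(k(pair(a, pair(a, k(0, e))), 0), e), a), 0))  →  pair(pair(e, pair(a, a)), pair(pair(k(pair(a, pair(a, k(0, e))), 0), a), 0))   [R5 at 2.1.1]
2. pair(pair(e, pair(a, a)), pair(pair(k(pair(a, pair(a, k(0, e))), 0), a), 0))  →  pair(pair(e, pair(a, a)), pair(pair(k(pair(a, pair(a, 0)), 0), a), 0))   [R5 at 2.1.1.1.2.2]
3. pair(pair(e, pair(a, a)), pair(pair(k(pair(a, pair(a, 0)), 0), a), 0))  →  pair(pair(e, pair(a, a)), pair(pair(a, a), 0))   [R3 at 2.1.1]

pair(pair(e, pair(a, a)), pair(pair(a, a), 0))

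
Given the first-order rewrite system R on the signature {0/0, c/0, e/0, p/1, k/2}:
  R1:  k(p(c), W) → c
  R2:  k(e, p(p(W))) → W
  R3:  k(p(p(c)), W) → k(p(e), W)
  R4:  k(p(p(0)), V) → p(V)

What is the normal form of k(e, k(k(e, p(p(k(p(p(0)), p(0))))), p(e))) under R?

1. k(e, k(k(e, p(p(k(p(p(0)), p(0))))), p(e)))  →  k(e, k(k(p(p(0)), p(0)), p(e)))   [R2 at 2.1]
2. k(e, k(k(p(p(0)), p(0)), p(e)))  →  k(e, k(p(p(0)), p(e)))   [R4 at 2.1]
3. k(e, k(p(p(0)), p(e)))  →  k(e, p(p(e)))   [R4 at 2]
4. k(e, p(p(e)))  →  e   [R2 at ε]

e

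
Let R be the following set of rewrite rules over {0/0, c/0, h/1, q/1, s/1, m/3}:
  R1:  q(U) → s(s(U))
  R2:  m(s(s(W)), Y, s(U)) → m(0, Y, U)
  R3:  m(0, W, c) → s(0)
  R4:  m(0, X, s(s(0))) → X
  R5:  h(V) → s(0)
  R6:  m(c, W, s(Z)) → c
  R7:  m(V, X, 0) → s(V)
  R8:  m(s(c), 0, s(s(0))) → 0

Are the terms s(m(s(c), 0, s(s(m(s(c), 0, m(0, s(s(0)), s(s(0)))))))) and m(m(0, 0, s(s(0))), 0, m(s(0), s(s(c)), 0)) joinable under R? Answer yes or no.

Reduce t₁ = s(m(s(c), 0, s(s(m(s(c), 0, m(0, s(s(0)), s(s(0)))))))):
1. s(m(s(c), 0, s(s(m(s(c), 0, m(0, s(s(0)), s(s(0))))))))  →  s(m(s(c), 0, s(s(m(s(c), 0, s(s(0)))))))   [R4 at 1.3.1.1.3]
2. s(m(s(c), 0, s(s(m(s(c), 0, s(s(0)))))))  →  s(m(s(c), 0, s(s(0))))   [R8 at 1.3.1.1]
3. s(m(s(c), 0, s(s(0))))  →  s(0)   [R8 at 1]

Reduce t₂ = m(m(0, 0, s(s(0))), 0, m(s(0), s(s(c)), 0)):
1. m(m(0, 0, s(s(0))), 0, m(s(0), s(s(c)), 0))  →  m(0, 0, m(s(0), s(s(c)), 0))   [R4 at 1]
2. m(0, 0, m(s(0), s(s(c)), 0))  →  m(0, 0, s(s(0)))   [R7 at 3]
3. m(0, 0, s(s(0)))  →  0   [R4 at ε]

no — NF(t₁) = s(0), NF(t₂) = 0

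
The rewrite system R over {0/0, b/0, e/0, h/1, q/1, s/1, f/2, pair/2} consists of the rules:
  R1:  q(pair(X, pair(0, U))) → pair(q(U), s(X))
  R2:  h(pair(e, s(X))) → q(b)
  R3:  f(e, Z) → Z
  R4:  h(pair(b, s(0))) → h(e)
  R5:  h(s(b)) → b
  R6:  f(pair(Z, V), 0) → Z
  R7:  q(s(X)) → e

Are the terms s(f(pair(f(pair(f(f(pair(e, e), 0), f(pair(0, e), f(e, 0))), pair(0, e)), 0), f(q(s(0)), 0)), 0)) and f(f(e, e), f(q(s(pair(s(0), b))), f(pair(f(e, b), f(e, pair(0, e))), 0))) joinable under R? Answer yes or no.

no — NF(t₁) = s(0), NF(t₂) = b

Reduce t₁ = s(f(pair(f(pair(f(f(pair(e, e), 0), f(pair(0, e), f(e, 0))), pair(0, e)), 0), f(q(s(0)), 0)), 0)):
1. s(f(pair(f(pair(f(f(pair(e, e), 0), f(pair(0, e), f(e, 0))), pair(0, e)), 0), f(q(s(0)), 0)), 0))  →  s(f(pair(f(f(pair(e, e), 0), f(pair(0, e), f(e, 0))), pair(0, e)), 0))   [R6 at 1]
2. s(f(pair(f(f(pair(e, e), 0), f(pair(0, e), f(e, 0))), pair(0, e)), 0))  →  s(f(f(pair(e, e), 0), f(pair(0, e), f(e, 0))))   [R6 at 1]
3. s(f(f(pair(e, e), 0), f(pair(0, e), f(e, 0))))  →  s(f(e, f(pair(0, e), f(e, 0))))   [R6 at 1.1]
4. s(f(e, f(pair(0, e), f(e, 0))))  →  s(f(pair(0, e), f(e, 0)))   [R3 at 1]
5. s(f(pair(0, e), f(e, 0)))  →  s(f(pair(0, e), 0))   [R3 at 1.2]
6. s(f(pair(0, e), 0))  →  s(0)   [R6 at 1]

Reduce t₂ = f(f(e, e), f(q(s(pair(s(0), b))), f(pair(f(e, b), f(e, pair(0, e))), 0))):
1. f(f(e, e), f(q(s(pair(s(0), b))), f(pair(f(e, b), f(e, pair(0, e))), 0)))  →  f(e, f(q(s(pair(s(0), b))), f(pair(f(e, b), f(e, pair(0, e))), 0)))   [R3 at 1]
2. f(e, f(q(s(pair(s(0), b))), f(pair(f(e, b), f(e, pair(0, e))), 0)))  →  f(q(s(pair(s(0), b))), f(pair(f(e, b), f(e, pair(0, e))), 0))   [R3 at ε]
3. f(q(s(pair(s(0), b))), f(pair(f(e, b), f(e, pair(0, e))), 0))  →  f(e, f(pair(f(e, b), f(e, pair(0, e))), 0))   [R7 at 1]
4. f(e, f(pair(f(e, b), f(e, pair(0, e))), 0))  →  f(pair(f(e, b), f(e, pair(0, e))), 0)   [R3 at ε]
5. f(pair(f(e, b), f(e, pair(0, e))), 0)  →  f(e, b)   [R6 at ε]
6. f(e, b)  →  b   [R3 at ε]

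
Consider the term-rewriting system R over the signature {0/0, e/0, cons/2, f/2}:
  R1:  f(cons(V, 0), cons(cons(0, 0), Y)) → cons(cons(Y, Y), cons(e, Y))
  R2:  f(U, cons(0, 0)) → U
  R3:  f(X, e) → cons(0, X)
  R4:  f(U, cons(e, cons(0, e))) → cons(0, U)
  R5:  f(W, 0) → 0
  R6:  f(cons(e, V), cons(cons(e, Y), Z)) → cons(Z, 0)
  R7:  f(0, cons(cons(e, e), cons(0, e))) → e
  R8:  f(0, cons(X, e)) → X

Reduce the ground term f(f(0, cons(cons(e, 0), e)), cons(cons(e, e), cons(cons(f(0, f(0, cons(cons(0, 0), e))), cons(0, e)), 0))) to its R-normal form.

1. f(f(0, cons(cons(e, 0), e)), cons(cons(e, e), cons(cons(f(0, f(0, cons(cons(0, 0), e))), cons(0, e)), 0)))  →  f(cons(e, 0), cons(cons(e, e), cons(cons(f(0, f(0, cons(cons(0, 0), e))), cons(0, e)), 0)))   [R8 at 1]
2. f(cons(e, 0), cons(cons(e, e), cons(cons(f(0, f(0, cons(cons(0, 0), e))), cons(0, e)), 0)))  →  cons(cons(cons(f(0, f(0, cons(cons(0, 0), e))), cons(0, e)), 0), 0)   [R6 at ε]
3. cons(cons(cons(f(0, f(0, cons(cons(0, 0), e))), cons(0, e)), 0), 0)  →  cons(cons(cons(f(0, cons(0, 0)), cons(0, e)), 0), 0)   [R8 at 1.1.1.2]
4. cons(cons(cons(f(0, cons(0, 0)), cons(0, e)), 0), 0)  →  cons(cons(cons(0, cons(0, e)), 0), 0)   [R2 at 1.1.1]

cons(cons(cons(0, cons(0, e)), 0), 0)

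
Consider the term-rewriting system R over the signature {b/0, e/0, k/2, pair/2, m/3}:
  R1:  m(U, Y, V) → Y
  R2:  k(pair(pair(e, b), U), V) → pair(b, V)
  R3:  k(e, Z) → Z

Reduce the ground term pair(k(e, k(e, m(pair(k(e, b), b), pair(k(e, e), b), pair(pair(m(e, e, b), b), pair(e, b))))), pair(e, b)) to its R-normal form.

1. pair(k(e, k(e, m(pair(k(e, b), b), pair(k(e, e), b), pair(pair(m(e, e, b), b), pair(e, b))))), pair(e, b))  →  pair(k(e, m(pair(k(e, b), b), pair(k(e, e), b), pair(pair(m(e, e, b), b), pair(e, b)))), pair(e, b))   [R3 at 1]
2. pair(k(e, m(pair(k(e, b), b), pair(k(e, e), b), pair(pair(m(e, e, b), b), pair(e, b)))), pair(e, b))  →  pair(m(pair(k(e, b), b), pair(k(e, e), b), pair(pair(m(e, e, b), b), pair(e, b))), pair(e, b))   [R3 at 1]
3. pair(m(pair(k(e, b), b), pair(k(e, e), b), pair(pair(m(e, e, b), b), pair(e, b))), pair(e, b))  →  pair(pair(k(e, e), b), pair(e, b))   [R1 at 1]
4. pair(pair(k(e, e), b), pair(e, b))  →  pair(pair(e, b), pair(e, b))   [R3 at 1.1]

pair(pair(e, b), pair(e, b))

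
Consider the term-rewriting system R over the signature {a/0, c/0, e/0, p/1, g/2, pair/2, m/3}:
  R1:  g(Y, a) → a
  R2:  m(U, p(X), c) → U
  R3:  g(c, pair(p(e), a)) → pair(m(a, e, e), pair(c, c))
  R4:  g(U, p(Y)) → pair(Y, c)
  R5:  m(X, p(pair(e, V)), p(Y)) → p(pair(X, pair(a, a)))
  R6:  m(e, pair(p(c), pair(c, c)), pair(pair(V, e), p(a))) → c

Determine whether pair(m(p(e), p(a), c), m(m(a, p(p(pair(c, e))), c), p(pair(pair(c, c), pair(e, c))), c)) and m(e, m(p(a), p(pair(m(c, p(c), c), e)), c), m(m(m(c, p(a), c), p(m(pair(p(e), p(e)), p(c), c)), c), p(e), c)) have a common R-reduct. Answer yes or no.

no — NF(t₁) = pair(p(e), a), NF(t₂) = e

Reduce t₁ = pair(m(p(e), p(a), c), m(m(a, p(p(pair(c, e))), c), p(pair(pair(c, c), pair(e, c))), c)):
1. pair(m(p(e), p(a), c), m(m(a, p(p(pair(c, e))), c), p(pair(pair(c, c), pair(e, c))), c))  →  pair(p(e), m(m(a, p(p(pair(c, e))), c), p(pair(pair(c, c), pair(e, c))), c))   [R2 at 1]
2. pair(p(e), m(m(a, p(p(pair(c, e))), c), p(pair(pair(c, c), pair(e, c))), c))  →  pair(p(e), m(a, p(p(pair(c, e))), c))   [R2 at 2]
3. pair(p(e), m(a, p(p(pair(c, e))), c))  →  pair(p(e), a)   [R2 at 2]

Reduce t₂ = m(e, m(p(a), p(pair(m(c, p(c), c), e)), c), m(m(m(c, p(a), c), p(m(pair(p(e), p(e)), p(c), c)), c), p(e), c)):
1. m(e, m(p(a), p(pair(m(c, p(c), c), e)), c), m(m(m(c, p(a), c), p(m(pair(p(e), p(e)), p(c), c)), c), p(e), c))  →  m(e, p(a), m(m(m(c, p(a), c), p(m(pair(p(e), p(e)), p(c), c)), c), p(e), c))   [R2 at 2]
2. m(e, p(a), m(m(m(c, p(a), c), p(m(pair(p(e), p(e)), p(c), c)), c), p(e), c))  →  m(e, p(a), m(m(c, p(a), c), p(m(pair(p(e), p(e)), p(c), c)), c))   [R2 at 3]
3. m(e, p(a), m(m(c, p(a), c), p(m(pair(p(e), p(e)), p(c), c)), c))  →  m(e, p(a), m(c, p(a), c))   [R2 at 3]
4. m(e, p(a), m(c, p(a), c))  →  m(e, p(a), c)   [R2 at 3]
5. m(e, p(a), c)  →  e   [R2 at ε]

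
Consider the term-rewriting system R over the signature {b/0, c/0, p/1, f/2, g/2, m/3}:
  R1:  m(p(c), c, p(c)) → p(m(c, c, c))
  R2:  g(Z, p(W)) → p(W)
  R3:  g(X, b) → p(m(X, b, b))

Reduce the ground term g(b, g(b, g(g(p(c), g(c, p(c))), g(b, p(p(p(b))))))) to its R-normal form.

p(p(p(b)))

1. g(b, g(b, g(g(p(c), g(c, p(c))), g(b, p(p(p(b)))))))  →  g(b, g(b, g(g(p(c), p(c)), g(b, p(p(p(b)))))))   [R2 at 2.2.1.2]
2. g(b, g(b, g(g(p(c), p(c)), g(b, p(p(p(b)))))))  →  g(b, g(b, g(p(c), g(b, p(p(p(b)))))))   [R2 at 2.2.1]
3. g(b, g(b, g(p(c), g(b, p(p(p(b)))))))  →  g(b, g(b, g(p(c), p(p(p(b))))))   [R2 at 2.2.2]
4. g(b, g(b, g(p(c), p(p(p(b))))))  →  g(b, g(b, p(p(p(b)))))   [R2 at 2.2]
5. g(b, g(b, p(p(p(b)))))  →  g(b, p(p(p(b))))   [R2 at 2]
6. g(b, p(p(p(b))))  →  p(p(p(b)))   [R2 at ε]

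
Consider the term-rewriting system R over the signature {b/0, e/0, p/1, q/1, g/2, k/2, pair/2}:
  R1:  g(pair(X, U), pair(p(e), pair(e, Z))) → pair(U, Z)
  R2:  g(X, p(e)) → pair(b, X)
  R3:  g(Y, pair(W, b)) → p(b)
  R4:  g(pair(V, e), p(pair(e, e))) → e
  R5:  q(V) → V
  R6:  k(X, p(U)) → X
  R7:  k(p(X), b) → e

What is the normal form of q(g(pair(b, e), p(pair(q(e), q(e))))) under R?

1. q(g(pair(b, e), p(pair(q(e), q(e)))))  →  g(pair(b, e), p(pair(q(e), q(e))))   [R5 at ε]
2. g(pair(b, e), p(pair(q(e), q(e))))  →  g(pair(b, e), p(pair(e, q(e))))   [R5 at 2.1.1]
3. g(pair(b, e), p(pair(e, q(e))))  →  g(pair(b, e), p(pair(e, e)))   [R5 at 2.1.2]
4. g(pair(b, e), p(pair(e, e)))  →  e   [R4 at ε]

e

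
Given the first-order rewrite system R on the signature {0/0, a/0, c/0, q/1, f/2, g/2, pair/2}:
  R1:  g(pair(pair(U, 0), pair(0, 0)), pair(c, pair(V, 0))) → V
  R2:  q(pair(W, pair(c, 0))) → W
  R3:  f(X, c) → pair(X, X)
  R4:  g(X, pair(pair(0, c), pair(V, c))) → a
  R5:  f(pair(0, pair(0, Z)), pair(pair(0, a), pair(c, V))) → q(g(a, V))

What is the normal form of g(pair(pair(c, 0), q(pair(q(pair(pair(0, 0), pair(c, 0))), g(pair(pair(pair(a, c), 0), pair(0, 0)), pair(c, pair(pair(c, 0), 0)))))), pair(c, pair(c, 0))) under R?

1. g(pair(pair(c, 0), q(pair(q(pair(pair(0, 0), pair(c, 0))), g(pair(pair(pair(a, c), 0), pair(0, 0)), pair(c, pair(pair(c, 0), 0)))))), pair(c, pair(c, 0)))  →  g(pair(pair(c, 0), q(pair(pair(0, 0), g(pair(pair(pair(a, c), 0), pair(0, 0)), pair(c, pair(pair(c, 0), 0)))))), pair(c, pair(c, 0)))   [R2 at 1.2.1.1]
2. g(pair(pair(c, 0), q(pair(pair(0, 0), g(pair(pair(pair(a, c), 0), pair(0, 0)), pair(c, pair(pair(c, 0), 0)))))), pair(c, pair(c, 0)))  →  g(pair(pair(c, 0), q(pair(pair(0, 0), pair(c, 0)))), pair(c, pair(c, 0)))   [R1 at 1.2.1.2]
3. g(pair(pair(c, 0), q(pair(pair(0, 0), pair(c, 0)))), pair(c, pair(c, 0)))  →  g(pair(pair(c, 0), pair(0, 0)), pair(c, pair(c, 0)))   [R2 at 1.2]
4. g(pair(pair(c, 0), pair(0, 0)), pair(c, pair(c, 0)))  →  c   [R1 at ε]

c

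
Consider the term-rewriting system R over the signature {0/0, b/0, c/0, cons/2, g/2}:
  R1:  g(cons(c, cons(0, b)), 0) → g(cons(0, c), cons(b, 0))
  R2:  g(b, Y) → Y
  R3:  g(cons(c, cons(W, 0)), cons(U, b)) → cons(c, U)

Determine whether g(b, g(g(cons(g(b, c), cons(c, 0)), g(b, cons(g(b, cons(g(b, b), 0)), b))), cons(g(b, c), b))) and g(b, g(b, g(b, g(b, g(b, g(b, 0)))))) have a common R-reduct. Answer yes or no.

no — NF(t₁) = cons(c, c), NF(t₂) = 0

Reduce t₁ = g(b, g(g(cons(g(b, c), cons(c, 0)), g(b, cons(g(b, cons(g(b, b), 0)), b))), cons(g(b, c), b))):
1. g(b, g(g(cons(g(b, c), cons(c, 0)), g(b, cons(g(b, cons(g(b, b), 0)), b))), cons(g(b, c), b)))  →  g(g(cons(g(b, c), cons(c, 0)), g(b, cons(g(b, cons(g(b, b), 0)), b))), cons(g(b, c), b))   [R2 at ε]
2. g(g(cons(g(b, c), cons(c, 0)), g(b, cons(g(b, cons(g(b, b), 0)), b))), cons(g(b, c), b))  →  g(g(cons(c, cons(c, 0)), g(b, cons(g(b, cons(g(b, b), 0)), b))), cons(g(b, c), b))   [R2 at 1.1.1]
3. g(g(cons(c, cons(c, 0)), g(b, cons(g(b, cons(g(b, b), 0)), b))), cons(g(b, c), b))  →  g(g(cons(c, cons(c, 0)), cons(g(b, cons(g(b, b), 0)), b)), cons(g(b, c), b))   [R2 at 1.2]
4. g(g(cons(c, cons(c, 0)), cons(g(b, cons(g(b, b), 0)), b)), cons(g(b, c), b))  →  g(cons(c, g(b, cons(g(b, b), 0))), cons(g(b, c), b))   [R3 at 1]
5. g(cons(c, g(b, cons(g(b, b), 0))), cons(g(b, c), b))  →  g(cons(c, cons(g(b, b), 0)), cons(g(b, c), b))   [R2 at 1.2]
6. g(cons(c, cons(g(b, b), 0)), cons(g(b, c), b))  →  cons(c, g(b, c))   [R3 at ε]
7. cons(c, g(b, c))  →  cons(c, c)   [R2 at 2]

Reduce t₂ = g(b, g(b, g(b, g(b, g(b, g(b, 0)))))):
1. g(b, g(b, g(b, g(b, g(b, g(b, 0))))))  →  g(b, g(b, g(b, g(b, g(b, 0)))))   [R2 at ε]
2. g(b, g(b, g(b, g(b, g(b, 0)))))  →  g(b, g(b, g(b, g(b, 0))))   [R2 at ε]
3. g(b, g(b, g(b, g(b, 0))))  →  g(b, g(b, g(b, 0)))   [R2 at ε]
4. g(b, g(b, g(b, 0)))  →  g(b, g(b, 0))   [R2 at ε]
5. g(b, g(b, 0))  →  g(b, 0)   [R2 at ε]
6. g(b, 0)  →  0   [R2 at ε]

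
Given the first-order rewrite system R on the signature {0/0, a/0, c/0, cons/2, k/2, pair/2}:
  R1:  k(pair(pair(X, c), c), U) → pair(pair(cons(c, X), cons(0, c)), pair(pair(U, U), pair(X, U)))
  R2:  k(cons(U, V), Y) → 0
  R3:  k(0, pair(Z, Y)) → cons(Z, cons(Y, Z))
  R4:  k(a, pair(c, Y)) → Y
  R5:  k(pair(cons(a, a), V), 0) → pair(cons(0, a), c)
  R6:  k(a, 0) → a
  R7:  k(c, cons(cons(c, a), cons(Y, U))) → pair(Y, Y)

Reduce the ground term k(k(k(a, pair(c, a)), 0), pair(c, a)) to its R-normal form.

a

1. k(k(k(a, pair(c, a)), 0), pair(c, a))  →  k(k(a, 0), pair(c, a))   [R4 at 1.1]
2. k(k(a, 0), pair(c, a))  →  k(a, pair(c, a))   [R6 at 1]
3. k(a, pair(c, a))  →  a   [R4 at ε]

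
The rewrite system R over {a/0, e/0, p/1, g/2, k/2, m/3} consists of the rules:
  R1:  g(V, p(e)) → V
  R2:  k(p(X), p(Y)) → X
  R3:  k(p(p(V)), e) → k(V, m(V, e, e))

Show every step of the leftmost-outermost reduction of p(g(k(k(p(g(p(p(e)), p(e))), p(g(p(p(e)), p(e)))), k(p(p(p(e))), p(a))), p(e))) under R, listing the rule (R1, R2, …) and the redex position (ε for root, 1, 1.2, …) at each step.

1. p(g(k(k(p(g(p(p(e)), p(e))), p(g(p(p(e)), p(e)))), k(p(p(p(e))), p(a))), p(e)))  →  p(k(k(p(g(p(p(e)), p(e))), p(g(p(p(e)), p(e)))), k(p(p(p(e))), p(a))))   [R1 at 1]
2. p(k(k(p(g(p(p(e)), p(e))), p(g(p(p(e)), p(e)))), k(p(p(p(e))), p(a))))  →  p(k(g(p(p(e)), p(e)), k(p(p(p(e))), p(a))))   [R2 at 1.1]
3. p(k(g(p(p(e)), p(e)), k(p(p(p(e))), p(a))))  →  p(k(p(p(e)), k(p(p(p(e))), p(a))))   [R1 at 1.1]
4. p(k(p(p(e)), k(p(p(p(e))), p(a))))  →  p(k(p(p(e)), p(p(e))))   [R2 at 1.2]
5. p(k(p(p(e)), p(p(e))))  →  p(p(e))   [R2 at 1]

p(p(e))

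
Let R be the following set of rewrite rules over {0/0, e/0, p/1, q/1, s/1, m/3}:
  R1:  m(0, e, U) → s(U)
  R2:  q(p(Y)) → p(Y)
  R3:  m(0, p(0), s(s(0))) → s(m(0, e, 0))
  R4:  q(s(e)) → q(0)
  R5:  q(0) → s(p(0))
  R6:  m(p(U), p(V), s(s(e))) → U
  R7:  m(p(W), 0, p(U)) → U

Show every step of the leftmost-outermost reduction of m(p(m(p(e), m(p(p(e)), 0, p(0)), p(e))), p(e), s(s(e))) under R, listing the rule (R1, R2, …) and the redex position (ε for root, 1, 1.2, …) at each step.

1. m(p(m(p(e), m(p(p(e)), 0, p(0)), p(e))), p(e), s(s(e)))  →  m(p(e), m(p(p(e)), 0, p(0)), p(e))   [R6 at ε]
2. m(p(e), m(p(p(e)), 0, p(0)), p(e))  →  m(p(e), 0, p(e))   [R7 at 2]
3. m(p(e), 0, p(e))  →  e   [R7 at ε]

e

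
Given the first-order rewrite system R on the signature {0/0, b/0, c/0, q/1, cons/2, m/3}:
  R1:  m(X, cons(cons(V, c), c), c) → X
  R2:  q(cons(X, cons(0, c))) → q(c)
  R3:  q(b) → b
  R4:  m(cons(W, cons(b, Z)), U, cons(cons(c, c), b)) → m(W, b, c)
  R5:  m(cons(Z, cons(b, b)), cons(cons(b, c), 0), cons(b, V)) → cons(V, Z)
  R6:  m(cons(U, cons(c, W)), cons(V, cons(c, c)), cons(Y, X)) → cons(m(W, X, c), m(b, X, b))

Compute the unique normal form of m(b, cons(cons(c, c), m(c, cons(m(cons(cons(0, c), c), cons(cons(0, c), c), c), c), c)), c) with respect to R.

b

1. m(b, cons(cons(c, c), m(c, cons(m(cons(cons(0, c), c), cons(cons(0, c), c), c), c), c)), c)  →  m(b, cons(cons(c, c), m(c, cons(cons(cons(0, c), c), c), c)), c)   [R1 at 2.2.2.1]
2. m(b, cons(cons(c, c), m(c, cons(cons(cons(0, c), c), c), c)), c)  →  m(b, cons(cons(c, c), c), c)   [R1 at 2.2]
3. m(b, cons(cons(c, c), c), c)  →  b   [R1 at ε]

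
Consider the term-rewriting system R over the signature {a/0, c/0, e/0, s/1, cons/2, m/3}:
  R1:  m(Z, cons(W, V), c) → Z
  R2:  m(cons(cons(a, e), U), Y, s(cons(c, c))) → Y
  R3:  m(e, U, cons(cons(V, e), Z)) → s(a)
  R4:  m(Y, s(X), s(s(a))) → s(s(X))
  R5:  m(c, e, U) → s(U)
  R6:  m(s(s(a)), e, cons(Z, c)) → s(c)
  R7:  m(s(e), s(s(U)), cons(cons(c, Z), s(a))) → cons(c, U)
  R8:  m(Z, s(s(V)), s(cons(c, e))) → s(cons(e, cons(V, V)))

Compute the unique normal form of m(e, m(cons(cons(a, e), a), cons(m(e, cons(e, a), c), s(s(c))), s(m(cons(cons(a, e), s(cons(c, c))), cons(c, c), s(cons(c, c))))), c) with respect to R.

e

1. m(e, m(cons(cons(a, e), a), cons(m(e, cons(e, a), c), s(s(c))), s(m(cons(cons(a, e), s(cons(c, c))), cons(c, c), s(cons(c, c))))), c)  →  m(e, m(cons(cons(a, e), a), cons(e, s(s(c))), s(m(cons(cons(a, e), s(cons(c, c))), cons(c, c), s(cons(c, c))))), c)   [R1 at 2.2.1]
2. m(e, m(cons(cons(a, e), a), cons(e, s(s(c))), s(m(cons(cons(a, e), s(cons(c, c))), cons(c, c), s(cons(c, c))))), c)  →  m(e, m(cons(cons(a, e), a), cons(e, s(s(c))), s(cons(c, c))), c)   [R2 at 2.3.1]
3. m(e, m(cons(cons(a, e), a), cons(e, s(s(c))), s(cons(c, c))), c)  →  m(e, cons(e, s(s(c))), c)   [R2 at 2]
4. m(e, cons(e, s(s(c))), c)  →  e   [R1 at ε]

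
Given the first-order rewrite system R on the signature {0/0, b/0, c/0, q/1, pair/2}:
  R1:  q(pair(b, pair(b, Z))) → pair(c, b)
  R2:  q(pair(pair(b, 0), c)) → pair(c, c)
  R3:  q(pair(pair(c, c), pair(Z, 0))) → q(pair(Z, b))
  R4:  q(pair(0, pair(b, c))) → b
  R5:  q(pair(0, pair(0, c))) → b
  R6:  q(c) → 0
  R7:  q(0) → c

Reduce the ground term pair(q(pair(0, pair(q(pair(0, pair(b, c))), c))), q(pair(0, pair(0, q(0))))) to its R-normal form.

1. pair(q(pair(0, pair(q(pair(0, pair(b, c))), c))), q(pair(0, pair(0, q(0)))))  →  pair(q(pair(0, pair(b, c))), q(pair(0, pair(0, q(0)))))   [R4 at 1.1.2.1]
2. pair(q(pair(0, pair(b, c))), q(pair(0, pair(0, q(0)))))  →  pair(b, q(pair(0, pair(0, q(0)))))   [R4 at 1]
3. pair(b, q(pair(0, pair(0, q(0)))))  →  pair(b, q(pair(0, pair(0, c))))   [R7 at 2.1.2.2]
4. pair(b, q(pair(0, pair(0, c))))  →  pair(b, b)   [R5 at 2]

pair(b, b)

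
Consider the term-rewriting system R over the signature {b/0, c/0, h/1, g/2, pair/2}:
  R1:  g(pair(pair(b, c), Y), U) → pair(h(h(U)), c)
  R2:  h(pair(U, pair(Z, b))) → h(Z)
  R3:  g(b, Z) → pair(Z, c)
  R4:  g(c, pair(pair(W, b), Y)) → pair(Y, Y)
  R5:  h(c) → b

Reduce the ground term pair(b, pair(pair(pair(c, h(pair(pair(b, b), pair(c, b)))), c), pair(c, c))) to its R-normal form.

1. pair(b, pair(pair(pair(c, h(pair(pair(b, b), pair(c, b)))), c), pair(c, c)))  →  pair(b, pair(pair(pair(c, h(c)), c), pair(c, c)))   [R2 at 2.1.1.2]
2. pair(b, pair(pair(pair(c, h(c)), c), pair(c, c)))  →  pair(b, pair(pair(pair(c, b), c), pair(c, c)))   [R5 at 2.1.1.2]

pair(b, pair(pair(pair(c, b), c), pair(c, c)))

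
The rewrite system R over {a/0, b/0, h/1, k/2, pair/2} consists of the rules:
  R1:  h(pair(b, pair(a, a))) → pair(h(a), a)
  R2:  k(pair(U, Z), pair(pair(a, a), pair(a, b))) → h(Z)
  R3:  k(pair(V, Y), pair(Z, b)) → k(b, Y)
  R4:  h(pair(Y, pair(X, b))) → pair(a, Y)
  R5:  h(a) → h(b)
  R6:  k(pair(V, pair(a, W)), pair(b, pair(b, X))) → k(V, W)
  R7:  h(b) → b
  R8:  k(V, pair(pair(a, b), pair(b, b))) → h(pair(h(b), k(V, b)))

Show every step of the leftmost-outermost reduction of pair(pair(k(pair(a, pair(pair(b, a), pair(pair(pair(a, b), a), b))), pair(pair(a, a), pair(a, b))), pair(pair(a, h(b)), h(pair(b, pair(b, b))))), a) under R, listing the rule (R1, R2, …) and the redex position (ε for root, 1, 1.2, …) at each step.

1. pair(pair(k(pair(a, pair(pair(b, a), pair(pair(pair(a, b), a), b))), pair(pair(a, a), pair(a, b))), pair(pair(a, h(b)), h(pair(b, pair(b, b))))), a)  →  pair(pair(h(pair(pair(b, a), pair(pair(pair(a, b), a), b))), pair(pair(a, h(b)), h(pair(b, pair(b, b))))), a)   [R2 at 1.1]
2. pair(pair(h(pair(pair(b, a), pair(pair(pair(a, b), a), b))), pair(pair(a, h(b)), h(pair(b, pair(b, b))))), a)  →  pair(pair(pair(a, pair(b, a)), pair(pair(a, h(b)), h(pair(b, pair(b, b))))), a)   [R4 at 1.1]
3. pair(pair(pair(a, pair(b, a)), pair(pair(a, h(b)), h(pair(b, pair(b, b))))), a)  →  pair(pair(pair(a, pair(b, a)), pair(pair(a, b), h(pair(b, pair(b, b))))), a)   [R7 at 1.2.1.2]
4. pair(pair(pair(a, pair(b, a)), pair(pair(a, b), h(pair(b, pair(b, b))))), a)  →  pair(pair(pair(a, pair(b, a)), pair(pair(a, b), pair(a, b))), a)   [R4 at 1.2.2]

pair(pair(pair(a, pair(b, a)), pair(pair(a, b), pair(a, b))), a)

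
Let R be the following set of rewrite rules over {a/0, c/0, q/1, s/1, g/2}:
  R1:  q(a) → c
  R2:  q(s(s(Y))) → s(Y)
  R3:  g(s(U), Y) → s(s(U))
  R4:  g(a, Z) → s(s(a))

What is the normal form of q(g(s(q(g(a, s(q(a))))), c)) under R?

s(s(a))

1. q(g(s(q(g(a, s(q(a))))), c))  →  q(s(s(q(g(a, s(q(a)))))))   [R3 at 1]
2. q(s(s(q(g(a, s(q(a)))))))  →  s(q(g(a, s(q(a)))))   [R2 at ε]
3. s(q(g(a, s(q(a)))))  →  s(q(s(s(a))))   [R4 at 1.1]
4. s(q(s(s(a))))  →  s(s(a))   [R2 at 1]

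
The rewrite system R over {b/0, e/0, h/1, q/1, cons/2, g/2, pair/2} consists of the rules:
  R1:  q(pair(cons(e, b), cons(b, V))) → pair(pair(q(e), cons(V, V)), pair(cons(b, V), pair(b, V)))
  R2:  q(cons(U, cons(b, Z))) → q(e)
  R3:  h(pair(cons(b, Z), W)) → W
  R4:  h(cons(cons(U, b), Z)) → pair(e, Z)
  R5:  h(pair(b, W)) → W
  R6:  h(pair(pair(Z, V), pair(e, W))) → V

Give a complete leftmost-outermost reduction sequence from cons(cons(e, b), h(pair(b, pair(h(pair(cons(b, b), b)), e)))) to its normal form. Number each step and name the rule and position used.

1. cons(cons(e, b), h(pair(b, pair(h(pair(cons(b, b), b)), e))))  →  cons(cons(e, b), pair(h(pair(cons(b, b), b)), e))   [R5 at 2]
2. cons(cons(e, b), pair(h(pair(cons(b, b), b)), e))  →  cons(cons(e, b), pair(b, e))   [R3 at 2.1]

cons(cons(e, b), pair(b, e))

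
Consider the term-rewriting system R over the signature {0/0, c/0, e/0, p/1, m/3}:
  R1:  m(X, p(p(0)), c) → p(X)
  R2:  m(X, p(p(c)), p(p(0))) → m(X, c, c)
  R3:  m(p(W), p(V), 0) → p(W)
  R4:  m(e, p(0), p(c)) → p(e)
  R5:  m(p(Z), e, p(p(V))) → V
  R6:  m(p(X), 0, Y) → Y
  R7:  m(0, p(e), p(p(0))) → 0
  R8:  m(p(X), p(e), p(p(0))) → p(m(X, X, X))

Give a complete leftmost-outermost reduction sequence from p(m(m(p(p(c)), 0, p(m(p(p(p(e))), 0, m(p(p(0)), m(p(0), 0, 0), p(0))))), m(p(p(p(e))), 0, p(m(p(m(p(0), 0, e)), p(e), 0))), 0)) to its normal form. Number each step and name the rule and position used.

1. p(m(m(p(p(c)), 0, p(m(p(p(p(e))), 0, m(p(p(0)), m(p(0), 0, 0), p(0))))), m(p(p(p(e))), 0, p(m(p(m(p(0), 0, e)), p(e), 0))), 0))  →  p(m(p(m(p(p(p(e))), 0, m(p(p(0)), m(p(0), 0, 0), p(0)))), m(p(p(p(e))), 0, p(m(p(m(p(0), 0, e)), p(e), 0))), 0))   [R6 at 1.1]
2. p(m(p(m(p(p(p(e))), 0, m(p(p(0)), m(p(0), 0, 0), p(0)))), m(p(p(p(e))), 0, p(m(p(m(p(0), 0, e)), p(e), 0))), 0))  →  p(m(p(m(p(p(0)), m(p(0), 0, 0), p(0))), m(p(p(p(e))), 0, p(m(p(m(p(0), 0, e)), p(e), 0))), 0))   [R6 at 1.1.1]
3. p(m(p(m(p(p(0)), m(p(0), 0, 0), p(0))), m(p(p(p(e))), 0, p(m(p(m(p(0), 0, e)), p(e), 0))), 0))  →  p(m(p(m(p(p(0)), 0, p(0))), m(p(p(p(e))), 0, p(m(p(m(p(0), 0, e)), p(e), 0))), 0))   [R6 at 1.1.1.2]
4. p(m(p(m(p(p(0)), 0, p(0))), m(p(p(p(e))), 0, p(m(p(m(p(0), 0, e)), p(e), 0))), 0))  →  p(m(p(p(0)), m(p(p(p(e))), 0, p(m(p(m(p(0), 0, e)), p(e), 0))), 0))   [R6 at 1.1.1]
5. p(m(p(p(0)), m(p(p(p(e))), 0, p(m(p(m(p(0), 0, e)), p(e), 0))), 0))  →  p(m(p(p(0)), p(m(p(m(p(0), 0, e)), p(e), 0)), 0))   [R6 at 1.2]
6. p(m(p(p(0)), p(m(p(m(p(0), 0, e)), p(e), 0)), 0))  →  p(p(p(0)))   [R3 at 1]

p(p(p(0)))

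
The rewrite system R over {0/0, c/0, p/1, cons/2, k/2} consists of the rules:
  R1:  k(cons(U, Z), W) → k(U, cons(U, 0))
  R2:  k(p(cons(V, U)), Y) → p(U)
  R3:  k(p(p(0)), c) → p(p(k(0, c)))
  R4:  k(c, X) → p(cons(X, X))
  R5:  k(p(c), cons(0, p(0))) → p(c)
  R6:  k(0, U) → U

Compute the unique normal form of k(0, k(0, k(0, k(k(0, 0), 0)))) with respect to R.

0

1. k(0, k(0, k(0, k(k(0, 0), 0))))  →  k(0, k(0, k(k(0, 0), 0)))   [R6 at ε]
2. k(0, k(0, k(k(0, 0), 0)))  →  k(0, k(k(0, 0), 0))   [R6 at ε]
3. k(0, k(k(0, 0), 0))  →  k(k(0, 0), 0)   [R6 at ε]
4. k(k(0, 0), 0)  →  k(0, 0)   [R6 at 1]
5. k(0, 0)  →  0   [R6 at ε]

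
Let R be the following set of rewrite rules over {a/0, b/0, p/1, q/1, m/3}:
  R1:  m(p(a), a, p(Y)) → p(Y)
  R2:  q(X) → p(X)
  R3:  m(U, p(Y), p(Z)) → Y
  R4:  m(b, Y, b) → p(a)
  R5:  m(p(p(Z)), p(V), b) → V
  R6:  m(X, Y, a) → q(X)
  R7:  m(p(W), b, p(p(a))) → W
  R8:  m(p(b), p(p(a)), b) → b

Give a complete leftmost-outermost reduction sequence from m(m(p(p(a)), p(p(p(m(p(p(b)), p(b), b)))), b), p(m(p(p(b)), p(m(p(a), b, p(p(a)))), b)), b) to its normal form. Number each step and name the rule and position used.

a

1. m(m(p(p(a)), p(p(p(m(p(p(b)), p(b), b)))), b), p(m(p(p(b)), p(m(p(a), b, p(p(a)))), b)), b)  →  m(p(p(m(p(p(b)), p(b), b))), p(m(p(p(b)), p(m(p(a), b, p(p(a)))), b)), b)   [R5 at 1]
2. m(p(p(m(p(p(b)), p(b), b))), p(m(p(p(b)), p(m(p(a), b, p(p(a)))), b)), b)  →  m(p(p(b)), p(m(p(a), b, p(p(a)))), b)   [R5 at ε]
3. m(p(p(b)), p(m(p(a), b, p(p(a)))), b)  →  m(p(a), b, p(p(a)))   [R5 at ε]
4. m(p(a), b, p(p(a)))  →  a   [R7 at ε]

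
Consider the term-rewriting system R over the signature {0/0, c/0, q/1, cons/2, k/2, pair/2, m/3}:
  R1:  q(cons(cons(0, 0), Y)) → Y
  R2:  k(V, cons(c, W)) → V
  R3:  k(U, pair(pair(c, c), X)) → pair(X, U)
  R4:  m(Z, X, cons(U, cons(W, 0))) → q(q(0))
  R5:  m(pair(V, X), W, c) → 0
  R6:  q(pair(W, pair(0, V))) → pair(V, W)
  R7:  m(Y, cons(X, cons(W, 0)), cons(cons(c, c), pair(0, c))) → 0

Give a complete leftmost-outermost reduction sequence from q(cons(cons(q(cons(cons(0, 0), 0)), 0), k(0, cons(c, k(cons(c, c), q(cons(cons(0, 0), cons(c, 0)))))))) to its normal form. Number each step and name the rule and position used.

1. q(cons(cons(q(cons(cons(0, 0), 0)), 0), k(0, cons(c, k(cons(c, c), q(cons(cons(0, 0), cons(c, 0))))))))  →  q(cons(cons(0, 0), k(0, cons(c, k(cons(c, c), q(cons(cons(0, 0), cons(c, 0))))))))   [R1 at 1.1.1]
2. q(cons(cons(0, 0), k(0, cons(c, k(cons(c, c), q(cons(cons(0, 0), cons(c, 0))))))))  →  k(0, cons(c, k(cons(c, c), q(cons(cons(0, 0), cons(c, 0))))))   [R1 at ε]
3. k(0, cons(c, k(cons(c, c), q(cons(cons(0, 0), cons(c, 0))))))  →  0   [R2 at ε]

0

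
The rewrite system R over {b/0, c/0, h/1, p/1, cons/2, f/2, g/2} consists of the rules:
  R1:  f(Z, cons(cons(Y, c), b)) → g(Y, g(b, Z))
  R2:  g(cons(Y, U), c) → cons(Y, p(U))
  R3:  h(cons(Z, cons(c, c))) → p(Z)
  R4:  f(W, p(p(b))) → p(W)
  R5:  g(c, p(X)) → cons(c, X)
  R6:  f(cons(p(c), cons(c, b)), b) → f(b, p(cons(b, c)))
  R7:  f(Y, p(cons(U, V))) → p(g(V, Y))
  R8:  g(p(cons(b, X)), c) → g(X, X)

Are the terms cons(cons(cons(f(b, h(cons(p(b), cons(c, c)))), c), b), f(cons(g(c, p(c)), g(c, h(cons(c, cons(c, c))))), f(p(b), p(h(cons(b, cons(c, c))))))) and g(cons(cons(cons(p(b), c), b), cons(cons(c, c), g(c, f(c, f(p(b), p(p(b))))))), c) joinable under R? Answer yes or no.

yes — NF(t₁) = cons(cons(cons(p(b), c), b), p(cons(cons(c, c), cons(c, c)))), NF(t₂) = cons(cons(cons(p(b), c), b), p(cons(cons(c, c), cons(c, c))))

Reduce t₁ = cons(cons(cons(f(b, h(cons(p(b), cons(c, c)))), c), b), f(cons(g(c, p(c)), g(c, h(cons(c, cons(c, c))))), f(p(b), p(h(cons(b, cons(c, c))))))):
1. cons(cons(cons(f(b, h(cons(p(b), cons(c, c)))), c), b), f(cons(g(c, p(c)), g(c, h(cons(c, cons(c, c))))), f(p(b), p(h(cons(b, cons(c, c)))))))  →  cons(cons(cons(f(b, p(p(b))), c), b), f(cons(g(c, p(c)), g(c, h(cons(c, cons(c, c))))), f(p(b), p(h(cons(b, cons(c, c)))))))   [R3 at 1.1.1.2]
2. cons(cons(cons(f(b, p(p(b))), c), b), f(cons(g(c, p(c)), g(c, h(cons(c, cons(c, c))))), f(p(b), p(h(cons(b, cons(c, c)))))))  →  cons(cons(cons(p(b), c), b), f(cons(g(c, p(c)), g(c, h(cons(c, cons(c, c))))), f(p(b), p(h(cons(b, cons(c, c)))))))   [R4 at 1.1.1]
3. cons(cons(cons(p(b), c), b), f(cons(g(c, p(c)), g(c, h(cons(c, cons(c, c))))), f(p(b), p(h(cons(b, cons(c, c)))))))  →  cons(cons(cons(p(b), c), b), f(cons(cons(c, c), g(c, h(cons(c, cons(c, c))))), f(p(b), p(h(cons(b, cons(c, c)))))))   [R5 at 2.1.1]
4. cons(cons(cons(p(b), c), b), f(cons(cons(c, c), g(c, h(cons(c, cons(c, c))))), f(p(b), p(h(cons(b, cons(c, c)))))))  →  cons(cons(cons(p(b), c), b), f(cons(cons(c, c), g(c, p(c))), f(p(b), p(h(cons(b, cons(c, c)))))))   [R3 at 2.1.2.2]
5. cons(cons(cons(p(b), c), b), f(cons(cons(c, c), g(c, p(c))), f(p(b), p(h(cons(b, cons(c, c)))))))  →  cons(cons(cons(p(b), c), b), f(cons(cons(c, c), cons(c, c)), f(p(b), p(h(cons(b, cons(c, c)))))))   [R5 at 2.1.2]
6. cons(cons(cons(p(b), c), b), f(cons(cons(c, c), cons(c, c)), f(p(b), p(h(cons(b, cons(c, c)))))))  →  cons(cons(cons(p(b), c), b), f(cons(cons(c, c), cons(c, c)), f(p(b), p(p(b)))))   [R3 at 2.2.2.1]
7. cons(cons(cons(p(b), c), b), f(cons(cons(c, c), cons(c, c)), f(p(b), p(p(b)))))  →  cons(cons(cons(p(b), c), b), f(cons(cons(c, c), cons(c, c)), p(p(b))))   [R4 at 2.2]
8. cons(cons(cons(p(b), c), b), f(cons(cons(c, c), cons(c, c)), p(p(b))))  →  cons(cons(cons(p(b), c), b), p(cons(cons(c, c), cons(c, c))))   [R4 at 2]

Reduce t₂ = g(cons(cons(cons(p(b), c), b), cons(cons(c, c), g(c, f(c, f(p(b), p(p(b))))))), c):
1. g(cons(cons(cons(p(b), c), b), cons(cons(c, c), g(c, f(c, f(p(b), p(p(b))))))), c)  →  cons(cons(cons(p(b), c), b), p(cons(cons(c, c), g(c, f(c, f(p(b), p(p(b))))))))   [R2 at ε]
2. cons(cons(cons(p(b), c), b), p(cons(cons(c, c), g(c, f(c, f(p(b), p(p(b))))))))  →  cons(cons(cons(p(b), c), b), p(cons(cons(c, c), g(c, f(c, p(p(b)))))))   [R4 at 2.1.2.2.2]
3. cons(cons(cons(p(b), c), b), p(cons(cons(c, c), g(c, f(c, p(p(b)))))))  →  cons(cons(cons(p(b), c), b), p(cons(cons(c, c), g(c, p(c)))))   [R4 at 2.1.2.2]
4. cons(cons(cons(p(b), c), b), p(cons(cons(c, c), g(c, p(c)))))  →  cons(cons(cons(p(b), c), b), p(cons(cons(c, c), cons(c, c))))   [R5 at 2.1.2]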